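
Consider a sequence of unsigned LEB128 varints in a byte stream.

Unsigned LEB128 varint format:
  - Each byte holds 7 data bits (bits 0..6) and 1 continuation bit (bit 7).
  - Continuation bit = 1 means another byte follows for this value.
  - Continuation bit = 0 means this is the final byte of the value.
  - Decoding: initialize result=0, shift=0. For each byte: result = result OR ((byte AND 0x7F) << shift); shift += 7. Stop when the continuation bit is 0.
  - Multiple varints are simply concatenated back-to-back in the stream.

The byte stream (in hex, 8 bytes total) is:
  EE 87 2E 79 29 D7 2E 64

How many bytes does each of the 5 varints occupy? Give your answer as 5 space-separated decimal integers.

Answer: 3 1 1 2 1

Derivation:
  byte[0]=0xEE cont=1 payload=0x6E=110: acc |= 110<<0 -> acc=110 shift=7
  byte[1]=0x87 cont=1 payload=0x07=7: acc |= 7<<7 -> acc=1006 shift=14
  byte[2]=0x2E cont=0 payload=0x2E=46: acc |= 46<<14 -> acc=754670 shift=21 [end]
Varint 1: bytes[0:3] = EE 87 2E -> value 754670 (3 byte(s))
  byte[3]=0x79 cont=0 payload=0x79=121: acc |= 121<<0 -> acc=121 shift=7 [end]
Varint 2: bytes[3:4] = 79 -> value 121 (1 byte(s))
  byte[4]=0x29 cont=0 payload=0x29=41: acc |= 41<<0 -> acc=41 shift=7 [end]
Varint 3: bytes[4:5] = 29 -> value 41 (1 byte(s))
  byte[5]=0xD7 cont=1 payload=0x57=87: acc |= 87<<0 -> acc=87 shift=7
  byte[6]=0x2E cont=0 payload=0x2E=46: acc |= 46<<7 -> acc=5975 shift=14 [end]
Varint 4: bytes[5:7] = D7 2E -> value 5975 (2 byte(s))
  byte[7]=0x64 cont=0 payload=0x64=100: acc |= 100<<0 -> acc=100 shift=7 [end]
Varint 5: bytes[7:8] = 64 -> value 100 (1 byte(s))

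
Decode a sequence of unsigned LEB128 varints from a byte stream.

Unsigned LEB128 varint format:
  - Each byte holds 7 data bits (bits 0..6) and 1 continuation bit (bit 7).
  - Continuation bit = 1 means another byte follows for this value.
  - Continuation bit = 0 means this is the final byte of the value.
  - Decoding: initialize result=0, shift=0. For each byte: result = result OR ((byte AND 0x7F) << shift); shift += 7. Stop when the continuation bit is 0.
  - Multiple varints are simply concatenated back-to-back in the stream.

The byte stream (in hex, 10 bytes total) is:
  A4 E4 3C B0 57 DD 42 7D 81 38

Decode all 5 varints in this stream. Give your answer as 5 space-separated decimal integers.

Answer: 995876 11184 8541 125 7169

Derivation:
  byte[0]=0xA4 cont=1 payload=0x24=36: acc |= 36<<0 -> acc=36 shift=7
  byte[1]=0xE4 cont=1 payload=0x64=100: acc |= 100<<7 -> acc=12836 shift=14
  byte[2]=0x3C cont=0 payload=0x3C=60: acc |= 60<<14 -> acc=995876 shift=21 [end]
Varint 1: bytes[0:3] = A4 E4 3C -> value 995876 (3 byte(s))
  byte[3]=0xB0 cont=1 payload=0x30=48: acc |= 48<<0 -> acc=48 shift=7
  byte[4]=0x57 cont=0 payload=0x57=87: acc |= 87<<7 -> acc=11184 shift=14 [end]
Varint 2: bytes[3:5] = B0 57 -> value 11184 (2 byte(s))
  byte[5]=0xDD cont=1 payload=0x5D=93: acc |= 93<<0 -> acc=93 shift=7
  byte[6]=0x42 cont=0 payload=0x42=66: acc |= 66<<7 -> acc=8541 shift=14 [end]
Varint 3: bytes[5:7] = DD 42 -> value 8541 (2 byte(s))
  byte[7]=0x7D cont=0 payload=0x7D=125: acc |= 125<<0 -> acc=125 shift=7 [end]
Varint 4: bytes[7:8] = 7D -> value 125 (1 byte(s))
  byte[8]=0x81 cont=1 payload=0x01=1: acc |= 1<<0 -> acc=1 shift=7
  byte[9]=0x38 cont=0 payload=0x38=56: acc |= 56<<7 -> acc=7169 shift=14 [end]
Varint 5: bytes[8:10] = 81 38 -> value 7169 (2 byte(s))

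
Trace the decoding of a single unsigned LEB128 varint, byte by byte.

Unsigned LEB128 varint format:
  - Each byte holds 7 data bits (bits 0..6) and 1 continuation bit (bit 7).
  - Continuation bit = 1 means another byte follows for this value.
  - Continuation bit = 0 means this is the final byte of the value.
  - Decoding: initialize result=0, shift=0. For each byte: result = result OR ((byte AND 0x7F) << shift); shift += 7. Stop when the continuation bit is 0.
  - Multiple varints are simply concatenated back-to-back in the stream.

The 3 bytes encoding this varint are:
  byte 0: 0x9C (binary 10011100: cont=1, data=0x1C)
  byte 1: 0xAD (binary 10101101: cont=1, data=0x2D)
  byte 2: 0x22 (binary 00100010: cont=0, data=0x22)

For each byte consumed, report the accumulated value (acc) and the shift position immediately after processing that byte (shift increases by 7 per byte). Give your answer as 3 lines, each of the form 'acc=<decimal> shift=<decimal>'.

byte 0=0x9C: payload=0x1C=28, contrib = 28<<0 = 28; acc -> 28, shift -> 7
byte 1=0xAD: payload=0x2D=45, contrib = 45<<7 = 5760; acc -> 5788, shift -> 14
byte 2=0x22: payload=0x22=34, contrib = 34<<14 = 557056; acc -> 562844, shift -> 21

Answer: acc=28 shift=7
acc=5788 shift=14
acc=562844 shift=21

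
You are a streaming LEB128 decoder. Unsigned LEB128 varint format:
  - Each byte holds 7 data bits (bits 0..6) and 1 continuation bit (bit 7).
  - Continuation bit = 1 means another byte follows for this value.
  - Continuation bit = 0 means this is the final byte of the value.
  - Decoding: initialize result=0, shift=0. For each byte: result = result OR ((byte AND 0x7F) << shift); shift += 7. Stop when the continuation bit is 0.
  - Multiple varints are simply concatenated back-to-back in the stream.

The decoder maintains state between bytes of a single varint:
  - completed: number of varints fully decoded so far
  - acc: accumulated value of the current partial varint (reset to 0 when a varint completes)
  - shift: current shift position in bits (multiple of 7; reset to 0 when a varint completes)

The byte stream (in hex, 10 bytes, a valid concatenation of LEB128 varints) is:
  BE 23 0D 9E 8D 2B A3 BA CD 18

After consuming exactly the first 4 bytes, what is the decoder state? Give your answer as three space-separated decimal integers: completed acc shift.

Answer: 2 30 7

Derivation:
byte[0]=0xBE cont=1 payload=0x3E: acc |= 62<<0 -> completed=0 acc=62 shift=7
byte[1]=0x23 cont=0 payload=0x23: varint #1 complete (value=4542); reset -> completed=1 acc=0 shift=0
byte[2]=0x0D cont=0 payload=0x0D: varint #2 complete (value=13); reset -> completed=2 acc=0 shift=0
byte[3]=0x9E cont=1 payload=0x1E: acc |= 30<<0 -> completed=2 acc=30 shift=7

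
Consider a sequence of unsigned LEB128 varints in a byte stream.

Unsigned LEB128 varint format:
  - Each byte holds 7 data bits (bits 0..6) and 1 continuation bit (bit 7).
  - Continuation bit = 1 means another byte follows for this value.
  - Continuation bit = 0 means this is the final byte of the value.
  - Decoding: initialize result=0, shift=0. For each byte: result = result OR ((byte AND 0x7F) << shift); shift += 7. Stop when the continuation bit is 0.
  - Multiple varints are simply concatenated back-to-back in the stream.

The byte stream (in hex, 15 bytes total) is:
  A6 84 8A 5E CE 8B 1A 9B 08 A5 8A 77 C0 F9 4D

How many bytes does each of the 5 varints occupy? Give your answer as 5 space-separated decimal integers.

  byte[0]=0xA6 cont=1 payload=0x26=38: acc |= 38<<0 -> acc=38 shift=7
  byte[1]=0x84 cont=1 payload=0x04=4: acc |= 4<<7 -> acc=550 shift=14
  byte[2]=0x8A cont=1 payload=0x0A=10: acc |= 10<<14 -> acc=164390 shift=21
  byte[3]=0x5E cont=0 payload=0x5E=94: acc |= 94<<21 -> acc=197296678 shift=28 [end]
Varint 1: bytes[0:4] = A6 84 8A 5E -> value 197296678 (4 byte(s))
  byte[4]=0xCE cont=1 payload=0x4E=78: acc |= 78<<0 -> acc=78 shift=7
  byte[5]=0x8B cont=1 payload=0x0B=11: acc |= 11<<7 -> acc=1486 shift=14
  byte[6]=0x1A cont=0 payload=0x1A=26: acc |= 26<<14 -> acc=427470 shift=21 [end]
Varint 2: bytes[4:7] = CE 8B 1A -> value 427470 (3 byte(s))
  byte[7]=0x9B cont=1 payload=0x1B=27: acc |= 27<<0 -> acc=27 shift=7
  byte[8]=0x08 cont=0 payload=0x08=8: acc |= 8<<7 -> acc=1051 shift=14 [end]
Varint 3: bytes[7:9] = 9B 08 -> value 1051 (2 byte(s))
  byte[9]=0xA5 cont=1 payload=0x25=37: acc |= 37<<0 -> acc=37 shift=7
  byte[10]=0x8A cont=1 payload=0x0A=10: acc |= 10<<7 -> acc=1317 shift=14
  byte[11]=0x77 cont=0 payload=0x77=119: acc |= 119<<14 -> acc=1951013 shift=21 [end]
Varint 4: bytes[9:12] = A5 8A 77 -> value 1951013 (3 byte(s))
  byte[12]=0xC0 cont=1 payload=0x40=64: acc |= 64<<0 -> acc=64 shift=7
  byte[13]=0xF9 cont=1 payload=0x79=121: acc |= 121<<7 -> acc=15552 shift=14
  byte[14]=0x4D cont=0 payload=0x4D=77: acc |= 77<<14 -> acc=1277120 shift=21 [end]
Varint 5: bytes[12:15] = C0 F9 4D -> value 1277120 (3 byte(s))

Answer: 4 3 2 3 3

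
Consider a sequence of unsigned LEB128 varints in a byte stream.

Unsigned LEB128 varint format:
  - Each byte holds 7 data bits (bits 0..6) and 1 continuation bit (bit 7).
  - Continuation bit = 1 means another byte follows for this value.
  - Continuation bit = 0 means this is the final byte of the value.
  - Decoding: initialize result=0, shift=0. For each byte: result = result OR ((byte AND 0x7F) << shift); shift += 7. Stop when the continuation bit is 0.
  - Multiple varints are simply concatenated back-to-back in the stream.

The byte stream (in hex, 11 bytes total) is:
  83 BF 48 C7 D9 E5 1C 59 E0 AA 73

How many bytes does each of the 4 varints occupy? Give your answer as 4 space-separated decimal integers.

  byte[0]=0x83 cont=1 payload=0x03=3: acc |= 3<<0 -> acc=3 shift=7
  byte[1]=0xBF cont=1 payload=0x3F=63: acc |= 63<<7 -> acc=8067 shift=14
  byte[2]=0x48 cont=0 payload=0x48=72: acc |= 72<<14 -> acc=1187715 shift=21 [end]
Varint 1: bytes[0:3] = 83 BF 48 -> value 1187715 (3 byte(s))
  byte[3]=0xC7 cont=1 payload=0x47=71: acc |= 71<<0 -> acc=71 shift=7
  byte[4]=0xD9 cont=1 payload=0x59=89: acc |= 89<<7 -> acc=11463 shift=14
  byte[5]=0xE5 cont=1 payload=0x65=101: acc |= 101<<14 -> acc=1666247 shift=21
  byte[6]=0x1C cont=0 payload=0x1C=28: acc |= 28<<21 -> acc=60386503 shift=28 [end]
Varint 2: bytes[3:7] = C7 D9 E5 1C -> value 60386503 (4 byte(s))
  byte[7]=0x59 cont=0 payload=0x59=89: acc |= 89<<0 -> acc=89 shift=7 [end]
Varint 3: bytes[7:8] = 59 -> value 89 (1 byte(s))
  byte[8]=0xE0 cont=1 payload=0x60=96: acc |= 96<<0 -> acc=96 shift=7
  byte[9]=0xAA cont=1 payload=0x2A=42: acc |= 42<<7 -> acc=5472 shift=14
  byte[10]=0x73 cont=0 payload=0x73=115: acc |= 115<<14 -> acc=1889632 shift=21 [end]
Varint 4: bytes[8:11] = E0 AA 73 -> value 1889632 (3 byte(s))

Answer: 3 4 1 3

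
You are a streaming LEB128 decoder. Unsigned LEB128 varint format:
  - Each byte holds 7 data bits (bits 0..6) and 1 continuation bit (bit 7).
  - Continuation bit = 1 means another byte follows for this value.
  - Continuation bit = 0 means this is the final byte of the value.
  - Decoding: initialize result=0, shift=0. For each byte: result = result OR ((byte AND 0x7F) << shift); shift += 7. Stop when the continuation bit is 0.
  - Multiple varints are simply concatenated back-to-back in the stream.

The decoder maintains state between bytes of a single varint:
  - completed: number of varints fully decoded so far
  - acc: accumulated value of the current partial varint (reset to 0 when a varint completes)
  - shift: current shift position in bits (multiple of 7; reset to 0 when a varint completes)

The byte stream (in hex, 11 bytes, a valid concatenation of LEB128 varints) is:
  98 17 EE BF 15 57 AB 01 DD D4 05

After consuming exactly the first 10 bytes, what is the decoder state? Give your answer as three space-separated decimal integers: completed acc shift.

byte[0]=0x98 cont=1 payload=0x18: acc |= 24<<0 -> completed=0 acc=24 shift=7
byte[1]=0x17 cont=0 payload=0x17: varint #1 complete (value=2968); reset -> completed=1 acc=0 shift=0
byte[2]=0xEE cont=1 payload=0x6E: acc |= 110<<0 -> completed=1 acc=110 shift=7
byte[3]=0xBF cont=1 payload=0x3F: acc |= 63<<7 -> completed=1 acc=8174 shift=14
byte[4]=0x15 cont=0 payload=0x15: varint #2 complete (value=352238); reset -> completed=2 acc=0 shift=0
byte[5]=0x57 cont=0 payload=0x57: varint #3 complete (value=87); reset -> completed=3 acc=0 shift=0
byte[6]=0xAB cont=1 payload=0x2B: acc |= 43<<0 -> completed=3 acc=43 shift=7
byte[7]=0x01 cont=0 payload=0x01: varint #4 complete (value=171); reset -> completed=4 acc=0 shift=0
byte[8]=0xDD cont=1 payload=0x5D: acc |= 93<<0 -> completed=4 acc=93 shift=7
byte[9]=0xD4 cont=1 payload=0x54: acc |= 84<<7 -> completed=4 acc=10845 shift=14

Answer: 4 10845 14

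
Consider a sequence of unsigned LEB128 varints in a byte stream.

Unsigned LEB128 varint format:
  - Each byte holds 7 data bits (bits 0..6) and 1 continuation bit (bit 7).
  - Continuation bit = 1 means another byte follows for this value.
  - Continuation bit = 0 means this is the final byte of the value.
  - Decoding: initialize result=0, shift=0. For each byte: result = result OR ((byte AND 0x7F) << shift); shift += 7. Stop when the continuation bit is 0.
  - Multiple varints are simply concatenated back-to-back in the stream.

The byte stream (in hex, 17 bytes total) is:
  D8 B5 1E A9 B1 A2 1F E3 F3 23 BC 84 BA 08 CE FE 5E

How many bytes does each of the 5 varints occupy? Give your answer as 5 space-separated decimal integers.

Answer: 3 4 3 4 3

Derivation:
  byte[0]=0xD8 cont=1 payload=0x58=88: acc |= 88<<0 -> acc=88 shift=7
  byte[1]=0xB5 cont=1 payload=0x35=53: acc |= 53<<7 -> acc=6872 shift=14
  byte[2]=0x1E cont=0 payload=0x1E=30: acc |= 30<<14 -> acc=498392 shift=21 [end]
Varint 1: bytes[0:3] = D8 B5 1E -> value 498392 (3 byte(s))
  byte[3]=0xA9 cont=1 payload=0x29=41: acc |= 41<<0 -> acc=41 shift=7
  byte[4]=0xB1 cont=1 payload=0x31=49: acc |= 49<<7 -> acc=6313 shift=14
  byte[5]=0xA2 cont=1 payload=0x22=34: acc |= 34<<14 -> acc=563369 shift=21
  byte[6]=0x1F cont=0 payload=0x1F=31: acc |= 31<<21 -> acc=65575081 shift=28 [end]
Varint 2: bytes[3:7] = A9 B1 A2 1F -> value 65575081 (4 byte(s))
  byte[7]=0xE3 cont=1 payload=0x63=99: acc |= 99<<0 -> acc=99 shift=7
  byte[8]=0xF3 cont=1 payload=0x73=115: acc |= 115<<7 -> acc=14819 shift=14
  byte[9]=0x23 cont=0 payload=0x23=35: acc |= 35<<14 -> acc=588259 shift=21 [end]
Varint 3: bytes[7:10] = E3 F3 23 -> value 588259 (3 byte(s))
  byte[10]=0xBC cont=1 payload=0x3C=60: acc |= 60<<0 -> acc=60 shift=7
  byte[11]=0x84 cont=1 payload=0x04=4: acc |= 4<<7 -> acc=572 shift=14
  byte[12]=0xBA cont=1 payload=0x3A=58: acc |= 58<<14 -> acc=950844 shift=21
  byte[13]=0x08 cont=0 payload=0x08=8: acc |= 8<<21 -> acc=17728060 shift=28 [end]
Varint 4: bytes[10:14] = BC 84 BA 08 -> value 17728060 (4 byte(s))
  byte[14]=0xCE cont=1 payload=0x4E=78: acc |= 78<<0 -> acc=78 shift=7
  byte[15]=0xFE cont=1 payload=0x7E=126: acc |= 126<<7 -> acc=16206 shift=14
  byte[16]=0x5E cont=0 payload=0x5E=94: acc |= 94<<14 -> acc=1556302 shift=21 [end]
Varint 5: bytes[14:17] = CE FE 5E -> value 1556302 (3 byte(s))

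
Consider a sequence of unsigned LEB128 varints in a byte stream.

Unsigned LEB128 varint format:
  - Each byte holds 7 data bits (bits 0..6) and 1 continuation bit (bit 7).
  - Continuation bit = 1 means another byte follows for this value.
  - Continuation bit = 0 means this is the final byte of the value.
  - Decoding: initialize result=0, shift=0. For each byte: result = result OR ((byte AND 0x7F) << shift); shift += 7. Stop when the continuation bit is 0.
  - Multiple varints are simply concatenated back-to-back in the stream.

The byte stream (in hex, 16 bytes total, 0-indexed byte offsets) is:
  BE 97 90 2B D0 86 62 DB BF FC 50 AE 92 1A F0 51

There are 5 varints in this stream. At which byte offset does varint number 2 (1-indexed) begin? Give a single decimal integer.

  byte[0]=0xBE cont=1 payload=0x3E=62: acc |= 62<<0 -> acc=62 shift=7
  byte[1]=0x97 cont=1 payload=0x17=23: acc |= 23<<7 -> acc=3006 shift=14
  byte[2]=0x90 cont=1 payload=0x10=16: acc |= 16<<14 -> acc=265150 shift=21
  byte[3]=0x2B cont=0 payload=0x2B=43: acc |= 43<<21 -> acc=90442686 shift=28 [end]
Varint 1: bytes[0:4] = BE 97 90 2B -> value 90442686 (4 byte(s))
  byte[4]=0xD0 cont=1 payload=0x50=80: acc |= 80<<0 -> acc=80 shift=7
  byte[5]=0x86 cont=1 payload=0x06=6: acc |= 6<<7 -> acc=848 shift=14
  byte[6]=0x62 cont=0 payload=0x62=98: acc |= 98<<14 -> acc=1606480 shift=21 [end]
Varint 2: bytes[4:7] = D0 86 62 -> value 1606480 (3 byte(s))
  byte[7]=0xDB cont=1 payload=0x5B=91: acc |= 91<<0 -> acc=91 shift=7
  byte[8]=0xBF cont=1 payload=0x3F=63: acc |= 63<<7 -> acc=8155 shift=14
  byte[9]=0xFC cont=1 payload=0x7C=124: acc |= 124<<14 -> acc=2039771 shift=21
  byte[10]=0x50 cont=0 payload=0x50=80: acc |= 80<<21 -> acc=169811931 shift=28 [end]
Varint 3: bytes[7:11] = DB BF FC 50 -> value 169811931 (4 byte(s))
  byte[11]=0xAE cont=1 payload=0x2E=46: acc |= 46<<0 -> acc=46 shift=7
  byte[12]=0x92 cont=1 payload=0x12=18: acc |= 18<<7 -> acc=2350 shift=14
  byte[13]=0x1A cont=0 payload=0x1A=26: acc |= 26<<14 -> acc=428334 shift=21 [end]
Varint 4: bytes[11:14] = AE 92 1A -> value 428334 (3 byte(s))
  byte[14]=0xF0 cont=1 payload=0x70=112: acc |= 112<<0 -> acc=112 shift=7
  byte[15]=0x51 cont=0 payload=0x51=81: acc |= 81<<7 -> acc=10480 shift=14 [end]
Varint 5: bytes[14:16] = F0 51 -> value 10480 (2 byte(s))

Answer: 4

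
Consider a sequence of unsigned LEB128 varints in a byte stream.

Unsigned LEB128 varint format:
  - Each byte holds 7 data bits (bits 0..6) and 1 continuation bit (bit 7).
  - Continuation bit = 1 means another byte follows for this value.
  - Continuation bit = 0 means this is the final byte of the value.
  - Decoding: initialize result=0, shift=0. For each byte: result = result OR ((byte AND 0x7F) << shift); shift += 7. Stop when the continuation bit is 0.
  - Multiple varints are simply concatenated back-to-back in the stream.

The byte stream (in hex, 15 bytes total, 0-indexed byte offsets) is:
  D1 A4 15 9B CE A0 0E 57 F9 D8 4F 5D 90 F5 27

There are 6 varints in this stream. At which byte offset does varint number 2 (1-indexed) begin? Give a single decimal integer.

Answer: 3

Derivation:
  byte[0]=0xD1 cont=1 payload=0x51=81: acc |= 81<<0 -> acc=81 shift=7
  byte[1]=0xA4 cont=1 payload=0x24=36: acc |= 36<<7 -> acc=4689 shift=14
  byte[2]=0x15 cont=0 payload=0x15=21: acc |= 21<<14 -> acc=348753 shift=21 [end]
Varint 1: bytes[0:3] = D1 A4 15 -> value 348753 (3 byte(s))
  byte[3]=0x9B cont=1 payload=0x1B=27: acc |= 27<<0 -> acc=27 shift=7
  byte[4]=0xCE cont=1 payload=0x4E=78: acc |= 78<<7 -> acc=10011 shift=14
  byte[5]=0xA0 cont=1 payload=0x20=32: acc |= 32<<14 -> acc=534299 shift=21
  byte[6]=0x0E cont=0 payload=0x0E=14: acc |= 14<<21 -> acc=29894427 shift=28 [end]
Varint 2: bytes[3:7] = 9B CE A0 0E -> value 29894427 (4 byte(s))
  byte[7]=0x57 cont=0 payload=0x57=87: acc |= 87<<0 -> acc=87 shift=7 [end]
Varint 3: bytes[7:8] = 57 -> value 87 (1 byte(s))
  byte[8]=0xF9 cont=1 payload=0x79=121: acc |= 121<<0 -> acc=121 shift=7
  byte[9]=0xD8 cont=1 payload=0x58=88: acc |= 88<<7 -> acc=11385 shift=14
  byte[10]=0x4F cont=0 payload=0x4F=79: acc |= 79<<14 -> acc=1305721 shift=21 [end]
Varint 4: bytes[8:11] = F9 D8 4F -> value 1305721 (3 byte(s))
  byte[11]=0x5D cont=0 payload=0x5D=93: acc |= 93<<0 -> acc=93 shift=7 [end]
Varint 5: bytes[11:12] = 5D -> value 93 (1 byte(s))
  byte[12]=0x90 cont=1 payload=0x10=16: acc |= 16<<0 -> acc=16 shift=7
  byte[13]=0xF5 cont=1 payload=0x75=117: acc |= 117<<7 -> acc=14992 shift=14
  byte[14]=0x27 cont=0 payload=0x27=39: acc |= 39<<14 -> acc=653968 shift=21 [end]
Varint 6: bytes[12:15] = 90 F5 27 -> value 653968 (3 byte(s))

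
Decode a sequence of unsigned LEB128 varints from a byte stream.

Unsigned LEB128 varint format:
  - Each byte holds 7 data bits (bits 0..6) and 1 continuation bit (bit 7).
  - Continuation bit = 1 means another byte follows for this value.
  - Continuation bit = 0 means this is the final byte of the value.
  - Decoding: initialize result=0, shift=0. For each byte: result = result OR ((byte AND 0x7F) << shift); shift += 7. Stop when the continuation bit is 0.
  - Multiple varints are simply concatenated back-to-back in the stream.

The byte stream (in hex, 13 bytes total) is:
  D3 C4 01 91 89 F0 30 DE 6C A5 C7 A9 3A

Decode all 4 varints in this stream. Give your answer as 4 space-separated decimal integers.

Answer: 25171 102499473 13918 122315685

Derivation:
  byte[0]=0xD3 cont=1 payload=0x53=83: acc |= 83<<0 -> acc=83 shift=7
  byte[1]=0xC4 cont=1 payload=0x44=68: acc |= 68<<7 -> acc=8787 shift=14
  byte[2]=0x01 cont=0 payload=0x01=1: acc |= 1<<14 -> acc=25171 shift=21 [end]
Varint 1: bytes[0:3] = D3 C4 01 -> value 25171 (3 byte(s))
  byte[3]=0x91 cont=1 payload=0x11=17: acc |= 17<<0 -> acc=17 shift=7
  byte[4]=0x89 cont=1 payload=0x09=9: acc |= 9<<7 -> acc=1169 shift=14
  byte[5]=0xF0 cont=1 payload=0x70=112: acc |= 112<<14 -> acc=1836177 shift=21
  byte[6]=0x30 cont=0 payload=0x30=48: acc |= 48<<21 -> acc=102499473 shift=28 [end]
Varint 2: bytes[3:7] = 91 89 F0 30 -> value 102499473 (4 byte(s))
  byte[7]=0xDE cont=1 payload=0x5E=94: acc |= 94<<0 -> acc=94 shift=7
  byte[8]=0x6C cont=0 payload=0x6C=108: acc |= 108<<7 -> acc=13918 shift=14 [end]
Varint 3: bytes[7:9] = DE 6C -> value 13918 (2 byte(s))
  byte[9]=0xA5 cont=1 payload=0x25=37: acc |= 37<<0 -> acc=37 shift=7
  byte[10]=0xC7 cont=1 payload=0x47=71: acc |= 71<<7 -> acc=9125 shift=14
  byte[11]=0xA9 cont=1 payload=0x29=41: acc |= 41<<14 -> acc=680869 shift=21
  byte[12]=0x3A cont=0 payload=0x3A=58: acc |= 58<<21 -> acc=122315685 shift=28 [end]
Varint 4: bytes[9:13] = A5 C7 A9 3A -> value 122315685 (4 byte(s))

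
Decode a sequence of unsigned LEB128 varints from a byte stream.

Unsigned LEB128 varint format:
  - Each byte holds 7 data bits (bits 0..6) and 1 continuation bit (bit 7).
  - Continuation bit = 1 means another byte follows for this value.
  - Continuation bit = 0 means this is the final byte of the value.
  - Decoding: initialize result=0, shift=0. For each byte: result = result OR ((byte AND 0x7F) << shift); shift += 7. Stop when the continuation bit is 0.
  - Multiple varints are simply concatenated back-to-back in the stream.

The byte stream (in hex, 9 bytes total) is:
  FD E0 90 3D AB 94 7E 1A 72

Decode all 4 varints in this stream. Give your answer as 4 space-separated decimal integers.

Answer: 128200829 2066987 26 114

Derivation:
  byte[0]=0xFD cont=1 payload=0x7D=125: acc |= 125<<0 -> acc=125 shift=7
  byte[1]=0xE0 cont=1 payload=0x60=96: acc |= 96<<7 -> acc=12413 shift=14
  byte[2]=0x90 cont=1 payload=0x10=16: acc |= 16<<14 -> acc=274557 shift=21
  byte[3]=0x3D cont=0 payload=0x3D=61: acc |= 61<<21 -> acc=128200829 shift=28 [end]
Varint 1: bytes[0:4] = FD E0 90 3D -> value 128200829 (4 byte(s))
  byte[4]=0xAB cont=1 payload=0x2B=43: acc |= 43<<0 -> acc=43 shift=7
  byte[5]=0x94 cont=1 payload=0x14=20: acc |= 20<<7 -> acc=2603 shift=14
  byte[6]=0x7E cont=0 payload=0x7E=126: acc |= 126<<14 -> acc=2066987 shift=21 [end]
Varint 2: bytes[4:7] = AB 94 7E -> value 2066987 (3 byte(s))
  byte[7]=0x1A cont=0 payload=0x1A=26: acc |= 26<<0 -> acc=26 shift=7 [end]
Varint 3: bytes[7:8] = 1A -> value 26 (1 byte(s))
  byte[8]=0x72 cont=0 payload=0x72=114: acc |= 114<<0 -> acc=114 shift=7 [end]
Varint 4: bytes[8:9] = 72 -> value 114 (1 byte(s))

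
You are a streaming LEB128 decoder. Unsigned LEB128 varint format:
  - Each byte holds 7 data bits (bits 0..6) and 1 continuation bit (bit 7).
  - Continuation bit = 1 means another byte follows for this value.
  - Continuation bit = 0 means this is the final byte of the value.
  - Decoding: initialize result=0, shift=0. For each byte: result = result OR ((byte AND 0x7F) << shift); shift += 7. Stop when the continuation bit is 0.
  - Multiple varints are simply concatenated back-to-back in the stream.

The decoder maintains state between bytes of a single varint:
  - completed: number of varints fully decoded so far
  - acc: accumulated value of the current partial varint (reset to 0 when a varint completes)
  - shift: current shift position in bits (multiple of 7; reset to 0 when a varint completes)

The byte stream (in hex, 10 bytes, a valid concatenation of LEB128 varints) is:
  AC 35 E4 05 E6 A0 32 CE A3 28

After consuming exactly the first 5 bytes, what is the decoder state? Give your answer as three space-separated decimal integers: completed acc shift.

Answer: 2 102 7

Derivation:
byte[0]=0xAC cont=1 payload=0x2C: acc |= 44<<0 -> completed=0 acc=44 shift=7
byte[1]=0x35 cont=0 payload=0x35: varint #1 complete (value=6828); reset -> completed=1 acc=0 shift=0
byte[2]=0xE4 cont=1 payload=0x64: acc |= 100<<0 -> completed=1 acc=100 shift=7
byte[3]=0x05 cont=0 payload=0x05: varint #2 complete (value=740); reset -> completed=2 acc=0 shift=0
byte[4]=0xE6 cont=1 payload=0x66: acc |= 102<<0 -> completed=2 acc=102 shift=7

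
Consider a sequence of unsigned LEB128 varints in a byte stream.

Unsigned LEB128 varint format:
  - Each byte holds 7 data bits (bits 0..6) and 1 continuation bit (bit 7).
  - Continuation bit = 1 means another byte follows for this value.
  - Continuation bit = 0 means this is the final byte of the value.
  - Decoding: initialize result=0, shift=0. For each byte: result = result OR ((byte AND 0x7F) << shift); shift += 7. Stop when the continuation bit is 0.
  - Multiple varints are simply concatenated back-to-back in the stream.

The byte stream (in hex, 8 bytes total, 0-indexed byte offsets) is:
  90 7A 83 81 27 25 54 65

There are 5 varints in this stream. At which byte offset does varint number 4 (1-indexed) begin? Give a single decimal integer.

  byte[0]=0x90 cont=1 payload=0x10=16: acc |= 16<<0 -> acc=16 shift=7
  byte[1]=0x7A cont=0 payload=0x7A=122: acc |= 122<<7 -> acc=15632 shift=14 [end]
Varint 1: bytes[0:2] = 90 7A -> value 15632 (2 byte(s))
  byte[2]=0x83 cont=1 payload=0x03=3: acc |= 3<<0 -> acc=3 shift=7
  byte[3]=0x81 cont=1 payload=0x01=1: acc |= 1<<7 -> acc=131 shift=14
  byte[4]=0x27 cont=0 payload=0x27=39: acc |= 39<<14 -> acc=639107 shift=21 [end]
Varint 2: bytes[2:5] = 83 81 27 -> value 639107 (3 byte(s))
  byte[5]=0x25 cont=0 payload=0x25=37: acc |= 37<<0 -> acc=37 shift=7 [end]
Varint 3: bytes[5:6] = 25 -> value 37 (1 byte(s))
  byte[6]=0x54 cont=0 payload=0x54=84: acc |= 84<<0 -> acc=84 shift=7 [end]
Varint 4: bytes[6:7] = 54 -> value 84 (1 byte(s))
  byte[7]=0x65 cont=0 payload=0x65=101: acc |= 101<<0 -> acc=101 shift=7 [end]
Varint 5: bytes[7:8] = 65 -> value 101 (1 byte(s))

Answer: 6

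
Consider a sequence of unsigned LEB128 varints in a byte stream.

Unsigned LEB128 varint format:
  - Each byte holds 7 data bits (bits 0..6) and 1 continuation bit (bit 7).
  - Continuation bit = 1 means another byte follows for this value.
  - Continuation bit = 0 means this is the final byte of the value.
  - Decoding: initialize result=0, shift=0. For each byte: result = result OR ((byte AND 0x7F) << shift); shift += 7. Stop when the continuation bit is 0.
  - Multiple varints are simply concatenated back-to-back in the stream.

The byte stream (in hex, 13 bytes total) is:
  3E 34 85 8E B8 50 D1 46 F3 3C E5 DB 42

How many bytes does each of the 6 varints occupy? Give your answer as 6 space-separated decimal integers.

  byte[0]=0x3E cont=0 payload=0x3E=62: acc |= 62<<0 -> acc=62 shift=7 [end]
Varint 1: bytes[0:1] = 3E -> value 62 (1 byte(s))
  byte[1]=0x34 cont=0 payload=0x34=52: acc |= 52<<0 -> acc=52 shift=7 [end]
Varint 2: bytes[1:2] = 34 -> value 52 (1 byte(s))
  byte[2]=0x85 cont=1 payload=0x05=5: acc |= 5<<0 -> acc=5 shift=7
  byte[3]=0x8E cont=1 payload=0x0E=14: acc |= 14<<7 -> acc=1797 shift=14
  byte[4]=0xB8 cont=1 payload=0x38=56: acc |= 56<<14 -> acc=919301 shift=21
  byte[5]=0x50 cont=0 payload=0x50=80: acc |= 80<<21 -> acc=168691461 shift=28 [end]
Varint 3: bytes[2:6] = 85 8E B8 50 -> value 168691461 (4 byte(s))
  byte[6]=0xD1 cont=1 payload=0x51=81: acc |= 81<<0 -> acc=81 shift=7
  byte[7]=0x46 cont=0 payload=0x46=70: acc |= 70<<7 -> acc=9041 shift=14 [end]
Varint 4: bytes[6:8] = D1 46 -> value 9041 (2 byte(s))
  byte[8]=0xF3 cont=1 payload=0x73=115: acc |= 115<<0 -> acc=115 shift=7
  byte[9]=0x3C cont=0 payload=0x3C=60: acc |= 60<<7 -> acc=7795 shift=14 [end]
Varint 5: bytes[8:10] = F3 3C -> value 7795 (2 byte(s))
  byte[10]=0xE5 cont=1 payload=0x65=101: acc |= 101<<0 -> acc=101 shift=7
  byte[11]=0xDB cont=1 payload=0x5B=91: acc |= 91<<7 -> acc=11749 shift=14
  byte[12]=0x42 cont=0 payload=0x42=66: acc |= 66<<14 -> acc=1093093 shift=21 [end]
Varint 6: bytes[10:13] = E5 DB 42 -> value 1093093 (3 byte(s))

Answer: 1 1 4 2 2 3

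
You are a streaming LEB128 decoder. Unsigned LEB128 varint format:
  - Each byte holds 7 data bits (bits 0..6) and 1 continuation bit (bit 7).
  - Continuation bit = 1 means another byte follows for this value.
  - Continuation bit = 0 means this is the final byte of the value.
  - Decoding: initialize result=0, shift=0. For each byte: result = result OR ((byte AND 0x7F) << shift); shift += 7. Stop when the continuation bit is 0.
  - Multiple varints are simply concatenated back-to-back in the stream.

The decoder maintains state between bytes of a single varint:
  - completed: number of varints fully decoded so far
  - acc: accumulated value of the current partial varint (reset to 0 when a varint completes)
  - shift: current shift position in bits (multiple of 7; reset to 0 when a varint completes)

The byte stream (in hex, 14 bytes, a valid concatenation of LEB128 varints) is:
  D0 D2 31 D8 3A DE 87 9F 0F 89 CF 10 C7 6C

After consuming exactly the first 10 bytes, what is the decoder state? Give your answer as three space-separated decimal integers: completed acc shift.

Answer: 3 9 7

Derivation:
byte[0]=0xD0 cont=1 payload=0x50: acc |= 80<<0 -> completed=0 acc=80 shift=7
byte[1]=0xD2 cont=1 payload=0x52: acc |= 82<<7 -> completed=0 acc=10576 shift=14
byte[2]=0x31 cont=0 payload=0x31: varint #1 complete (value=813392); reset -> completed=1 acc=0 shift=0
byte[3]=0xD8 cont=1 payload=0x58: acc |= 88<<0 -> completed=1 acc=88 shift=7
byte[4]=0x3A cont=0 payload=0x3A: varint #2 complete (value=7512); reset -> completed=2 acc=0 shift=0
byte[5]=0xDE cont=1 payload=0x5E: acc |= 94<<0 -> completed=2 acc=94 shift=7
byte[6]=0x87 cont=1 payload=0x07: acc |= 7<<7 -> completed=2 acc=990 shift=14
byte[7]=0x9F cont=1 payload=0x1F: acc |= 31<<14 -> completed=2 acc=508894 shift=21
byte[8]=0x0F cont=0 payload=0x0F: varint #3 complete (value=31966174); reset -> completed=3 acc=0 shift=0
byte[9]=0x89 cont=1 payload=0x09: acc |= 9<<0 -> completed=3 acc=9 shift=7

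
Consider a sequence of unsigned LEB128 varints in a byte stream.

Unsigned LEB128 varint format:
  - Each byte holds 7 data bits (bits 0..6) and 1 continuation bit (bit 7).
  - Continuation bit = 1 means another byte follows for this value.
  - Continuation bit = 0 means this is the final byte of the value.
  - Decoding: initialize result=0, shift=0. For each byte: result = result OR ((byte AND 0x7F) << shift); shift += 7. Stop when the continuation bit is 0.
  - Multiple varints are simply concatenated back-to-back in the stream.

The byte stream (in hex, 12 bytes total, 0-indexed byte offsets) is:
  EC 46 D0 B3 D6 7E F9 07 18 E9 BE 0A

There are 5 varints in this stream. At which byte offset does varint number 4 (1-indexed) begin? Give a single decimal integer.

Answer: 8

Derivation:
  byte[0]=0xEC cont=1 payload=0x6C=108: acc |= 108<<0 -> acc=108 shift=7
  byte[1]=0x46 cont=0 payload=0x46=70: acc |= 70<<7 -> acc=9068 shift=14 [end]
Varint 1: bytes[0:2] = EC 46 -> value 9068 (2 byte(s))
  byte[2]=0xD0 cont=1 payload=0x50=80: acc |= 80<<0 -> acc=80 shift=7
  byte[3]=0xB3 cont=1 payload=0x33=51: acc |= 51<<7 -> acc=6608 shift=14
  byte[4]=0xD6 cont=1 payload=0x56=86: acc |= 86<<14 -> acc=1415632 shift=21
  byte[5]=0x7E cont=0 payload=0x7E=126: acc |= 126<<21 -> acc=265656784 shift=28 [end]
Varint 2: bytes[2:6] = D0 B3 D6 7E -> value 265656784 (4 byte(s))
  byte[6]=0xF9 cont=1 payload=0x79=121: acc |= 121<<0 -> acc=121 shift=7
  byte[7]=0x07 cont=0 payload=0x07=7: acc |= 7<<7 -> acc=1017 shift=14 [end]
Varint 3: bytes[6:8] = F9 07 -> value 1017 (2 byte(s))
  byte[8]=0x18 cont=0 payload=0x18=24: acc |= 24<<0 -> acc=24 shift=7 [end]
Varint 4: bytes[8:9] = 18 -> value 24 (1 byte(s))
  byte[9]=0xE9 cont=1 payload=0x69=105: acc |= 105<<0 -> acc=105 shift=7
  byte[10]=0xBE cont=1 payload=0x3E=62: acc |= 62<<7 -> acc=8041 shift=14
  byte[11]=0x0A cont=0 payload=0x0A=10: acc |= 10<<14 -> acc=171881 shift=21 [end]
Varint 5: bytes[9:12] = E9 BE 0A -> value 171881 (3 byte(s))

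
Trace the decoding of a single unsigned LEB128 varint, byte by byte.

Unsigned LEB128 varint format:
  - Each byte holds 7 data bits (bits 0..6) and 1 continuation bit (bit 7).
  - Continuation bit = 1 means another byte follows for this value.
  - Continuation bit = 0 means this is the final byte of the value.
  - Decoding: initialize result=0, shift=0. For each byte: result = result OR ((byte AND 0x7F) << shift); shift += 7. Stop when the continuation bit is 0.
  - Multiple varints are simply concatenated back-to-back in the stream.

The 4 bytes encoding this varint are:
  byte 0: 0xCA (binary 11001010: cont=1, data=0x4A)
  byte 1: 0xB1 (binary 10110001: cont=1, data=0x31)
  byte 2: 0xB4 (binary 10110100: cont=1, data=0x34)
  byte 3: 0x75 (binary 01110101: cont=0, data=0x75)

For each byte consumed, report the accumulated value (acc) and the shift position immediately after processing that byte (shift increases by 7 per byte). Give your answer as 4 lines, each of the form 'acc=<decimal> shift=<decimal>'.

Answer: acc=74 shift=7
acc=6346 shift=14
acc=858314 shift=21
acc=246225098 shift=28

Derivation:
byte 0=0xCA: payload=0x4A=74, contrib = 74<<0 = 74; acc -> 74, shift -> 7
byte 1=0xB1: payload=0x31=49, contrib = 49<<7 = 6272; acc -> 6346, shift -> 14
byte 2=0xB4: payload=0x34=52, contrib = 52<<14 = 851968; acc -> 858314, shift -> 21
byte 3=0x75: payload=0x75=117, contrib = 117<<21 = 245366784; acc -> 246225098, shift -> 28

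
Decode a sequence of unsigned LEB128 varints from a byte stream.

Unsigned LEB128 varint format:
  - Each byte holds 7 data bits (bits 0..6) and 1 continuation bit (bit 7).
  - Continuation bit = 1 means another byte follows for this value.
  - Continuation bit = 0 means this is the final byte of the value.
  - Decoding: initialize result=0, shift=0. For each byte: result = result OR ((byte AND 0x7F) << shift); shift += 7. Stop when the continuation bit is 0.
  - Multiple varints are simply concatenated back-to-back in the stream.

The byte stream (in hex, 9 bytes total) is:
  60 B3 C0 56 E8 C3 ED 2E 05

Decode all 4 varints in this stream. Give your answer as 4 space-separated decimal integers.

Answer: 96 1417267 98263528 5

Derivation:
  byte[0]=0x60 cont=0 payload=0x60=96: acc |= 96<<0 -> acc=96 shift=7 [end]
Varint 1: bytes[0:1] = 60 -> value 96 (1 byte(s))
  byte[1]=0xB3 cont=1 payload=0x33=51: acc |= 51<<0 -> acc=51 shift=7
  byte[2]=0xC0 cont=1 payload=0x40=64: acc |= 64<<7 -> acc=8243 shift=14
  byte[3]=0x56 cont=0 payload=0x56=86: acc |= 86<<14 -> acc=1417267 shift=21 [end]
Varint 2: bytes[1:4] = B3 C0 56 -> value 1417267 (3 byte(s))
  byte[4]=0xE8 cont=1 payload=0x68=104: acc |= 104<<0 -> acc=104 shift=7
  byte[5]=0xC3 cont=1 payload=0x43=67: acc |= 67<<7 -> acc=8680 shift=14
  byte[6]=0xED cont=1 payload=0x6D=109: acc |= 109<<14 -> acc=1794536 shift=21
  byte[7]=0x2E cont=0 payload=0x2E=46: acc |= 46<<21 -> acc=98263528 shift=28 [end]
Varint 3: bytes[4:8] = E8 C3 ED 2E -> value 98263528 (4 byte(s))
  byte[8]=0x05 cont=0 payload=0x05=5: acc |= 5<<0 -> acc=5 shift=7 [end]
Varint 4: bytes[8:9] = 05 -> value 5 (1 byte(s))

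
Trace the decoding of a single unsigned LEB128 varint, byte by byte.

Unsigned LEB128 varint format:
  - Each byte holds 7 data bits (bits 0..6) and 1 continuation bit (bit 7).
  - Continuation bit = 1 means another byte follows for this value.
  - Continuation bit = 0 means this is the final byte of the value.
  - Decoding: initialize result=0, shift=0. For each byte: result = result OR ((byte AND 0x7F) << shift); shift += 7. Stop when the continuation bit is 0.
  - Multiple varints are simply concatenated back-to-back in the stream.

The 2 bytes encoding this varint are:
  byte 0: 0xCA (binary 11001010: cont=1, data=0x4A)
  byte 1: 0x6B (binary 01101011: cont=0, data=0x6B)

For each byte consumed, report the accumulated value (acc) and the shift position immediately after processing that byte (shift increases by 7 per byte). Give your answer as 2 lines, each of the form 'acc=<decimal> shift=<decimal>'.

Answer: acc=74 shift=7
acc=13770 shift=14

Derivation:
byte 0=0xCA: payload=0x4A=74, contrib = 74<<0 = 74; acc -> 74, shift -> 7
byte 1=0x6B: payload=0x6B=107, contrib = 107<<7 = 13696; acc -> 13770, shift -> 14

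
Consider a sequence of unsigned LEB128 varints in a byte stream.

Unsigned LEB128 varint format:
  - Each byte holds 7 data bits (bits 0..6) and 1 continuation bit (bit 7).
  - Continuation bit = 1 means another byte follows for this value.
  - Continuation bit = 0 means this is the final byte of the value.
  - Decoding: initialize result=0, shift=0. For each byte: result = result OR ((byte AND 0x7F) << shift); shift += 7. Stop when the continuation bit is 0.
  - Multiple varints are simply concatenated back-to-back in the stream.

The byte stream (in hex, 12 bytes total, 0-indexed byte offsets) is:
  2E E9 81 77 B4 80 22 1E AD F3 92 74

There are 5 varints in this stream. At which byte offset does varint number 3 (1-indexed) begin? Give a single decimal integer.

Answer: 4

Derivation:
  byte[0]=0x2E cont=0 payload=0x2E=46: acc |= 46<<0 -> acc=46 shift=7 [end]
Varint 1: bytes[0:1] = 2E -> value 46 (1 byte(s))
  byte[1]=0xE9 cont=1 payload=0x69=105: acc |= 105<<0 -> acc=105 shift=7
  byte[2]=0x81 cont=1 payload=0x01=1: acc |= 1<<7 -> acc=233 shift=14
  byte[3]=0x77 cont=0 payload=0x77=119: acc |= 119<<14 -> acc=1949929 shift=21 [end]
Varint 2: bytes[1:4] = E9 81 77 -> value 1949929 (3 byte(s))
  byte[4]=0xB4 cont=1 payload=0x34=52: acc |= 52<<0 -> acc=52 shift=7
  byte[5]=0x80 cont=1 payload=0x00=0: acc |= 0<<7 -> acc=52 shift=14
  byte[6]=0x22 cont=0 payload=0x22=34: acc |= 34<<14 -> acc=557108 shift=21 [end]
Varint 3: bytes[4:7] = B4 80 22 -> value 557108 (3 byte(s))
  byte[7]=0x1E cont=0 payload=0x1E=30: acc |= 30<<0 -> acc=30 shift=7 [end]
Varint 4: bytes[7:8] = 1E -> value 30 (1 byte(s))
  byte[8]=0xAD cont=1 payload=0x2D=45: acc |= 45<<0 -> acc=45 shift=7
  byte[9]=0xF3 cont=1 payload=0x73=115: acc |= 115<<7 -> acc=14765 shift=14
  byte[10]=0x92 cont=1 payload=0x12=18: acc |= 18<<14 -> acc=309677 shift=21
  byte[11]=0x74 cont=0 payload=0x74=116: acc |= 116<<21 -> acc=243579309 shift=28 [end]
Varint 5: bytes[8:12] = AD F3 92 74 -> value 243579309 (4 byte(s))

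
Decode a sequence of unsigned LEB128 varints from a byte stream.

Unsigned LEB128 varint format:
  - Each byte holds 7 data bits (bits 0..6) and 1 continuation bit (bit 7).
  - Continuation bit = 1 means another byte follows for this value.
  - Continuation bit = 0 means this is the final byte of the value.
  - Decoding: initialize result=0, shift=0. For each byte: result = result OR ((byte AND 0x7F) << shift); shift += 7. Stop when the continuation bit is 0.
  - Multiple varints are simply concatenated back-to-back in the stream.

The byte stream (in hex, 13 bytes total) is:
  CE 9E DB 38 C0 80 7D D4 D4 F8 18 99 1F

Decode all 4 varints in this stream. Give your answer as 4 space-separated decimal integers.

  byte[0]=0xCE cont=1 payload=0x4E=78: acc |= 78<<0 -> acc=78 shift=7
  byte[1]=0x9E cont=1 payload=0x1E=30: acc |= 30<<7 -> acc=3918 shift=14
  byte[2]=0xDB cont=1 payload=0x5B=91: acc |= 91<<14 -> acc=1494862 shift=21
  byte[3]=0x38 cont=0 payload=0x38=56: acc |= 56<<21 -> acc=118935374 shift=28 [end]
Varint 1: bytes[0:4] = CE 9E DB 38 -> value 118935374 (4 byte(s))
  byte[4]=0xC0 cont=1 payload=0x40=64: acc |= 64<<0 -> acc=64 shift=7
  byte[5]=0x80 cont=1 payload=0x00=0: acc |= 0<<7 -> acc=64 shift=14
  byte[6]=0x7D cont=0 payload=0x7D=125: acc |= 125<<14 -> acc=2048064 shift=21 [end]
Varint 2: bytes[4:7] = C0 80 7D -> value 2048064 (3 byte(s))
  byte[7]=0xD4 cont=1 payload=0x54=84: acc |= 84<<0 -> acc=84 shift=7
  byte[8]=0xD4 cont=1 payload=0x54=84: acc |= 84<<7 -> acc=10836 shift=14
  byte[9]=0xF8 cont=1 payload=0x78=120: acc |= 120<<14 -> acc=1976916 shift=21
  byte[10]=0x18 cont=0 payload=0x18=24: acc |= 24<<21 -> acc=52308564 shift=28 [end]
Varint 3: bytes[7:11] = D4 D4 F8 18 -> value 52308564 (4 byte(s))
  byte[11]=0x99 cont=1 payload=0x19=25: acc |= 25<<0 -> acc=25 shift=7
  byte[12]=0x1F cont=0 payload=0x1F=31: acc |= 31<<7 -> acc=3993 shift=14 [end]
Varint 4: bytes[11:13] = 99 1F -> value 3993 (2 byte(s))

Answer: 118935374 2048064 52308564 3993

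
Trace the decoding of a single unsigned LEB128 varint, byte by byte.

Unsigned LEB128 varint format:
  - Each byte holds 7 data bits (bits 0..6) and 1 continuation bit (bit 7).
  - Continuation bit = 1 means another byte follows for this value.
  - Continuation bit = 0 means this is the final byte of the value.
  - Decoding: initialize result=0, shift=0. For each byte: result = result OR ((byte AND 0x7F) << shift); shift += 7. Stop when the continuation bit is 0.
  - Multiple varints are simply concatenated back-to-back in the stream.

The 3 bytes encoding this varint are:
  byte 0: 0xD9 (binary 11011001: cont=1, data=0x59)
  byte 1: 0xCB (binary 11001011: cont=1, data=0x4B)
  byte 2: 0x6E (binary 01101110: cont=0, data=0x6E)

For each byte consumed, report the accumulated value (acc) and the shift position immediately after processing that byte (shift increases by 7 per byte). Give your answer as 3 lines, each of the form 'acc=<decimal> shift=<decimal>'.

byte 0=0xD9: payload=0x59=89, contrib = 89<<0 = 89; acc -> 89, shift -> 7
byte 1=0xCB: payload=0x4B=75, contrib = 75<<7 = 9600; acc -> 9689, shift -> 14
byte 2=0x6E: payload=0x6E=110, contrib = 110<<14 = 1802240; acc -> 1811929, shift -> 21

Answer: acc=89 shift=7
acc=9689 shift=14
acc=1811929 shift=21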